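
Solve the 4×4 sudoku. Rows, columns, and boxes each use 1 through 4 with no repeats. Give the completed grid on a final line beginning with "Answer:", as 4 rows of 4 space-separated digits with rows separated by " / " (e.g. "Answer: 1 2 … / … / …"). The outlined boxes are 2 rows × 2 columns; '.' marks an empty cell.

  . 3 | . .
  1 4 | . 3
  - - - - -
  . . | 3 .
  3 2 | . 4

Step 1. [r2c3∈{2}] r2c3's peers cover all but 2 ⇒ r2c3=2.
Step 2. [r1c4∈{1}] r1c4 has the single candidate 1, so r1c4=1.
Step 3. [r3c1∈{4}] r3c1 is down to just 4, so r3c1=4.
Step 4. [r1c1∈{2}] r1c1's peers cover all but 2, so r1c1=2.
Step 5. [r3c2∈{1}] nothing but 1 survives at r3c2. So r3c2=1.
Step 6. [r3c4∈{2}] nothing but 2 survives at r3c4. So r3c4=2.
Step 7. [r1c3∈{4}] r1c3 has the single candidate 4, so r1c3=4.
Step 8. [r4c3∈{1}] r4c3's peers cover all but 1. So r4c3=1.

Answer: 2 3 4 1 / 1 4 2 3 / 4 1 3 2 / 3 2 1 4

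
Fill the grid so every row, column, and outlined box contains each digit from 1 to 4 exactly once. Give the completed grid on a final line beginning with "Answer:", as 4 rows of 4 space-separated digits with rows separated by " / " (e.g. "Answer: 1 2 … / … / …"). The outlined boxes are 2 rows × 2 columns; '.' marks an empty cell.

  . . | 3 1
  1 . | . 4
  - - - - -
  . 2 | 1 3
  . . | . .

Step 1. [r4c3∈{2,4}] in col 3, 4 fits only at r4c3 ⇒ r4c3=4.
Step 2. [r1c2∈{4}] nothing but 4 survives at r1c2 ⇒ r1c2=4.
Step 3. [r2c2∈{3}] r2c2's peers cover all but 3, so r2c2=3.
Step 4. [r4c1∈{3}] r4c1 has the single candidate 3 ⇒ r4c1=3.
Step 5. [r4c2∈{1}] r4c2 is down to just 1 ⇒ r4c2=1.
Step 6. [r2c3∈{2}] r2c3's peers cover all but 2, so r2c3=2.
Step 7. [r3c1∈{4}] r3c1 has the single candidate 4, so r3c1=4.
Step 8. [r1c1∈{2}] nothing but 2 survives at r1c1. So r1c1=2.
Step 9. [r4c4∈{2}] r4c4's peers cover all but 2. So r4c4=2.

Answer: 2 4 3 1 / 1 3 2 4 / 4 2 1 3 / 3 1 4 2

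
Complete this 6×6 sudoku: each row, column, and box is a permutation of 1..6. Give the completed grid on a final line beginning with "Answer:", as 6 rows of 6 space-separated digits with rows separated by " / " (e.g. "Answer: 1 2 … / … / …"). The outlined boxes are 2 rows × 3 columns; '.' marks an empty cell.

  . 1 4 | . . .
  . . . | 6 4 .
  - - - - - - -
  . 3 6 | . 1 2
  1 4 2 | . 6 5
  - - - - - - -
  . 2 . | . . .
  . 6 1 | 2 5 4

Step 1. [r1c6∈{3}] r1c6 has the single candidate 3. So r1c6=3.
Step 2. [r2c1∈{2,3,5}] r2c1 is the only open cell in row 2 admitting 2 ⇒ r2c1=2.
Step 3. [r5c5∈{3}] r5c5 is down to just 3. So r5c5=3.
Step 4. [r5c3∈{5}] r5c3's peers cover all but 5, so r5c3=5.
Step 5. [r5c4∈{1}] r5c4 is down to just 1 ⇒ r5c4=1.
Step 6. [r1c1∈{5,6}] 6 has one home in row 1: r1c1 ⇒ r1c1=6.
Step 7. [r2c6∈{1}] only 1 remains possible at r2c6. So r2c6=1.
Step 8. [r5c1∈{4}] only 4 remains possible at r5c1, so r5c1=4.
Step 9. [r2c2∈{5}] nothing but 5 survives at r2c2, so r2c2=5.
Step 10. [r3c4∈{4}] r3c4 has the single candidate 4. So r3c4=4.
Step 11. [r4c4∈{3}] r4c4 is down to just 3 ⇒ r4c4=3.
Step 12. [r1c5∈{2}] r1c5 has the single candidate 2 ⇒ r1c5=2.
Step 13. [r6c1∈{3}] r6c1 has the single candidate 3, so r6c1=3.
Step 14. [r3c1∈{5}] r3c1's peers cover all but 5, so r3c1=5.
Step 15. [r1c4∈{5}] r1c4 has the single candidate 5, so r1c4=5.
Step 16. [r2c3∈{3}] only 3 remains possible at r2c3. So r2c3=3.
Step 17. [r5c6∈{6}] r5c6's peers cover all but 6 ⇒ r5c6=6.

Answer: 6 1 4 5 2 3 / 2 5 3 6 4 1 / 5 3 6 4 1 2 / 1 4 2 3 6 5 / 4 2 5 1 3 6 / 3 6 1 2 5 4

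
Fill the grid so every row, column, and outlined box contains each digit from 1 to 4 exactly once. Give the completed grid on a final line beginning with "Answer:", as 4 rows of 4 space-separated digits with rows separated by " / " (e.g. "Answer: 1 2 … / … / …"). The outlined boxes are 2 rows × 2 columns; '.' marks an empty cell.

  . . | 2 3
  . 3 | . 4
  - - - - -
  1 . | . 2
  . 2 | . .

Step 1. [r3c2∈{4}] r3c2's peers cover all but 4. So r3c2=4.
Step 2. [r4c3∈{1,3,4}] in row 4, 4 fits only at r4c3, so r4c3=4.
Step 3. [r1c2∈{1}] r1c2's peers cover all but 1, so r1c2=1.
Step 4. [r3c3∈{3}] only 3 remains possible at r3c3, so r3c3=3.
Step 5. [r1c1∈{4}] r1c1 is down to just 4, so r1c1=4.
Step 6. [r4c4∈{1}] nothing but 1 survives at r4c4. So r4c4=1.
Step 7. [r2c3∈{1}] r2c3 has the single candidate 1 ⇒ r2c3=1.
Step 8. [r2c1∈{2}] r2c1's peers cover all but 2 ⇒ r2c1=2.
Step 9. [r4c1∈{3}] r4c1's peers cover all but 3 ⇒ r4c1=3.

Answer: 4 1 2 3 / 2 3 1 4 / 1 4 3 2 / 3 2 4 1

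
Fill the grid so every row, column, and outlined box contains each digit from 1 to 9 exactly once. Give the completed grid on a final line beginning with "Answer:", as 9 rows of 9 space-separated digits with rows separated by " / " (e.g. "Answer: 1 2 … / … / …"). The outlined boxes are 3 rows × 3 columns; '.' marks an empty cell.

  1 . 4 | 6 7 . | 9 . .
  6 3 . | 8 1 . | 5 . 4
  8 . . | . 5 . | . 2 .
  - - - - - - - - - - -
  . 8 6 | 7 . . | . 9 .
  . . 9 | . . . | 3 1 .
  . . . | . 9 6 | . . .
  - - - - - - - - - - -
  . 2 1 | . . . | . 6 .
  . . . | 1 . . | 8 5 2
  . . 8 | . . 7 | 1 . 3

Step 1. [r6c3∈{2,3,5,7}] col 3 places 5 nowhere but r6c3 ⇒ r6c3=5.
Step 2. [r9c8∈{4}] r9c8 is down to just 4. So r9c8=4.
Step 3. [r2c6∈{2,9}] in row 2, 9 fits only at r2c6 ⇒ r2c6=9.
Step 4. [r3c3∈{7}] nothing but 7 survives at r3c3, so r3c3=7.
Step 5. [r4c6∈{1,2,3,4,5}] row 4 places 1 nowhere but r4c6 ⇒ r4c6=1.
Step 6. [r5c9∈{5,6,7,8}] across row 5, 6 lands solely at r5c9, so r5c9=6.
Step 7. [r8c3∈{3}] r8c3 has the single candidate 3 ⇒ r8c3=3.
Step 8. [r8c6∈{4}] r8c6's peers cover all but 4 ⇒ r8c6=4.
Step 9. [r7c1∈{4,5,7,9}] 4 has one home in row 7: r7c1 ⇒ r7c1=4.
Step 10. [r9c1∈{5,9}] r9c1 is the only open cell in col 1 admitting 5, so r9c1=5.
Step 11. [r3c6∈{3}] nothing but 3 survives at r3c6 ⇒ r3c6=3.
Step 12. [r8c1∈{7,9}] 9 has one home in col 1: r8c1. So r8c1=9.
Step 13. [r8c2∈{6,7}] 7 has one home in row 8: r8c2, so r8c2=7.
Step 14. [r5c2∈{4}] r5c2 has the single candidate 4, so r5c2=4.
Step 15. [r4c5∈{2,3,4}] across col 5, 4 lands solely at r4c5, so r4c5=4.
Step 16. [r6c4∈{2,3}] 3 has one home in box 5: r6c4 ⇒ r6c4=3.
Step 17. [r7c9∈{7,9}] r7c9 is the only open cell in col 9 admitting 9 ⇒ r7c9=9.
Step 18. [r6c9∈{7,8}] across col 9, 7 lands solely at r6c9, so r6c9=7.
Step 19. [r6c1∈{2}] only 2 remains possible at r6c1. So r6c1=2.
Step 20. [r7c4∈{5}] only 5 remains possible at r7c4, so r7c4=5.
Step 21. [r5c4∈{2}] r5c4 is down to just 2 ⇒ r5c4=2.
Step 22. [r5c5∈{8}] nothing but 8 survives at r5c5, so r5c5=8.
Step 23. [r8c5∈{6}] r8c5 has the single candidate 6, so r8c5=6.
Step 24. [r1c8∈{3,8}] in row 1, 3 fits only at r1c8. So r1c8=3.
Step 25. [r3c7∈{6}] r3c7 is down to just 6, so r3c7=6.
Step 26. [r9c2∈{6}] r9c2 is down to just 6 ⇒ r9c2=6.
Step 27. [r7c5∈{3}] r7c5 has the single candidate 3 ⇒ r7c5=3.
Step 28. [r7c6∈{8}] only 8 remains possible at r7c6. So r7c6=8.
Step 29. [r4c7∈{2}] r4c7 has the single candidate 2 ⇒ r4c7=2.
Step 30. [r1c2∈{5}] r1c2's peers cover all but 5. So r1c2=5.
Step 31. [r2c8∈{7}] nothing but 7 survives at r2c8 ⇒ r2c8=7.
Step 32. [r5c1∈{7}] r5c1 is down to just 7 ⇒ r5c1=7.
Step 33. [r3c9∈{1}] r3c9 has the single candidate 1, so r3c9=1.
Step 34. [r9c5∈{2}] r9c5's peers cover all but 2, so r9c5=2.
Step 35. [r4c9∈{5}] r4c9 has the single candidate 5 ⇒ r4c9=5.
Step 36. [r9c4∈{9}] only 9 remains possible at r9c4, so r9c4=9.
Step 37. [r6c8∈{8}] r6c8 has the single candidate 8 ⇒ r6c8=8.
Step 38. [r3c2∈{9}] nothing but 9 survives at r3c2, so r3c2=9.
Step 39. [r1c9∈{8}] r1c9 has the single candidate 8. So r1c9=8.
Step 40. [r5c6∈{5}] nothing but 5 survives at r5c6. So r5c6=5.
Step 41. [r1c6∈{2}] nothing but 2 survives at r1c6 ⇒ r1c6=2.
Step 42. [r6c7∈{4}] r6c7's peers cover all but 4 ⇒ r6c7=4.
Step 43. [r6c2∈{1}] r6c2 is down to just 1, so r6c2=1.
Step 44. [r7c7∈{7}] r7c7 is down to just 7. So r7c7=7.
Step 45. [r4c1∈{3}] r4c1's peers cover all but 3, so r4c1=3.
Step 46. [r2c3∈{2}] only 2 remains possible at r2c3. So r2c3=2.
Step 47. [r3c4∈{4}] only 4 remains possible at r3c4 ⇒ r3c4=4.

Answer: 1 5 4 6 7 2 9 3 8 / 6 3 2 8 1 9 5 7 4 / 8 9 7 4 5 3 6 2 1 / 3 8 6 7 4 1 2 9 5 / 7 4 9 2 8 5 3 1 6 / 2 1 5 3 9 6 4 8 7 / 4 2 1 5 3 8 7 6 9 / 9 7 3 1 6 4 8 5 2 / 5 6 8 9 2 7 1 4 3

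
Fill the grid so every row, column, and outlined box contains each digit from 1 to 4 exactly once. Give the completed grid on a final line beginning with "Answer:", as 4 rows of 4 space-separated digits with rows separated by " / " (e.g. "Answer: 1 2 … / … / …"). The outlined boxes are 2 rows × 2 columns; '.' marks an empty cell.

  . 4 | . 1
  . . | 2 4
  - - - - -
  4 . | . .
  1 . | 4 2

Step 1. [r2c1∈{3}] r2c1 is down to just 3 ⇒ r2c1=3.
Step 2. [r3c4∈{3}] r3c4 has the single candidate 3 ⇒ r3c4=3.
Step 3. [r3c2∈{2}] nothing but 2 survives at r3c2. So r3c2=2.
Step 4. [r4c2∈{3}] r4c2 is down to just 3 ⇒ r4c2=3.
Step 5. [r2c2∈{1}] r2c2's peers cover all but 1, so r2c2=1.
Step 6. [r1c1∈{2}] only 2 remains possible at r1c1, so r1c1=2.
Step 7. [r1c3∈{3}] r1c3 is down to just 3, so r1c3=3.
Step 8. [r3c3∈{1}] r3c3's peers cover all but 1 ⇒ r3c3=1.

Answer: 2 4 3 1 / 3 1 2 4 / 4 2 1 3 / 1 3 4 2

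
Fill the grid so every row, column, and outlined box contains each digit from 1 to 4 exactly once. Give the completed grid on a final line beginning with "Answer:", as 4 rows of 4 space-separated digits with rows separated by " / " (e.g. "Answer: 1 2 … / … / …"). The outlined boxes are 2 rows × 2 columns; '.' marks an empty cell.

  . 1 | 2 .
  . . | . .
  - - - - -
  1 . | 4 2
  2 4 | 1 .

Step 1. [r2c3∈{3}] nothing but 3 survives at r2c3, so r2c3=3.
Step 2. [r2c1∈{4}] r2c1 is down to just 4. So r2c1=4.
Step 3. [r4c4∈{3}] r4c4 is down to just 3 ⇒ r4c4=3.
Step 4. [r3c2∈{3}] r3c2 has the single candidate 3. So r3c2=3.
Step 5. [r1c4∈{4}] r1c4 is down to just 4 ⇒ r1c4=4.
Step 6. [r2c2∈{2}] nothing but 2 survives at r2c2 ⇒ r2c2=2.
Step 7. [r2c4∈{1}] r2c4 is down to just 1, so r2c4=1.
Step 8. [r1c1∈{3}] r1c1's peers cover all but 3. So r1c1=3.

Answer: 3 1 2 4 / 4 2 3 1 / 1 3 4 2 / 2 4 1 3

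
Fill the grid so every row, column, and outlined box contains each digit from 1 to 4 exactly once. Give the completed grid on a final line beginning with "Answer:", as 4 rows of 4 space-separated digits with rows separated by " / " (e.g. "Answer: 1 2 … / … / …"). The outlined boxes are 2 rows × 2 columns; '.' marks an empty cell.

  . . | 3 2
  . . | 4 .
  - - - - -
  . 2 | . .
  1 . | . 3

Step 1. [r2c2∈{1,3}] 3 has one home in col 2: r2c2. So r2c2=3.
Step 2. [r4c2∈{4}] r4c2 is down to just 4. So r4c2=4.
Step 3. [r3c4∈{1,4}] 4 has one home in row 3: r3c4, so r3c4=4.
Step 4. [r3c1∈{3}] r3c1 is down to just 3. So r3c1=3.
Step 5. [r1c1∈{4}] r1c1 is down to just 4 ⇒ r1c1=4.
Step 6. [r2c1∈{2}] nothing but 2 survives at r2c1 ⇒ r2c1=2.
Step 7. [r3c3∈{1}] r3c3's peers cover all but 1, so r3c3=1.
Step 8. [r2c4∈{1}] only 1 remains possible at r2c4 ⇒ r2c4=1.
Step 9. [r4c3∈{2}] r4c3's peers cover all but 2, so r4c3=2.
Step 10. [r1c2∈{1}] only 1 remains possible at r1c2, so r1c2=1.

Answer: 4 1 3 2 / 2 3 4 1 / 3 2 1 4 / 1 4 2 3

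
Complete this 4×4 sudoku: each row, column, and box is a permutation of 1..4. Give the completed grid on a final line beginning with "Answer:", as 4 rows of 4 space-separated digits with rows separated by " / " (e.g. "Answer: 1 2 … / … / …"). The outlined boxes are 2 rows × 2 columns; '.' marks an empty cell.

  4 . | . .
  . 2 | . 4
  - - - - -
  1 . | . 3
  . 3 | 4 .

Step 1. [r1c3∈{1,2,3}] row 1 places 3 nowhere but r1c3. So r1c3=3.
Step 2. [r4c4∈{1,2}] 1 has one home in row 4: r4c4. So r4c4=1.
Step 3. [r2c3∈{1}] nothing but 1 survives at r2c3. So r2c3=1.
Step 4. [r1c4∈{2}] r1c4 is down to just 2. So r1c4=2.
Step 5. [r1c2∈{1}] nothing but 1 survives at r1c2. So r1c2=1.
Step 6. [r4c1∈{2}] r4c1 has the single candidate 2. So r4c1=2.
Step 7. [r2c1∈{3}] nothing but 3 survives at r2c1. So r2c1=3.
Step 8. [r3c2∈{4}] r3c2 is down to just 4 ⇒ r3c2=4.
Step 9. [r3c3∈{2}] r3c3's peers cover all but 2 ⇒ r3c3=2.

Answer: 4 1 3 2 / 3 2 1 4 / 1 4 2 3 / 2 3 4 1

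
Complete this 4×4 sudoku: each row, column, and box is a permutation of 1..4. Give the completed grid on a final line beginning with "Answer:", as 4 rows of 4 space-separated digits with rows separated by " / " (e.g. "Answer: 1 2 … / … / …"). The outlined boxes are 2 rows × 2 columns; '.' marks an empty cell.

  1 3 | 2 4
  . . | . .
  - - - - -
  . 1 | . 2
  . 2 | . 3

Step 1. [r4c1∈{4}] r4c1 has the single candidate 4. So r4c1=4.
Step 2. [r4c3∈{1}] nothing but 1 survives at r4c3, so r4c3=1.
Step 3. [r2c1∈{2}] only 2 remains possible at r2c1, so r2c1=2.
Step 4. [r2c2∈{4}] nothing but 4 survives at r2c2. So r2c2=4.
Step 5. [r2c4∈{1}] only 1 remains possible at r2c4 ⇒ r2c4=1.
Step 6. [r3c3∈{4}] r3c3's peers cover all but 4, so r3c3=4.
Step 7. [r3c1∈{3}] r3c1's peers cover all but 3 ⇒ r3c1=3.
Step 8. [r2c3∈{3}] r2c3's peers cover all but 3 ⇒ r2c3=3.

Answer: 1 3 2 4 / 2 4 3 1 / 3 1 4 2 / 4 2 1 3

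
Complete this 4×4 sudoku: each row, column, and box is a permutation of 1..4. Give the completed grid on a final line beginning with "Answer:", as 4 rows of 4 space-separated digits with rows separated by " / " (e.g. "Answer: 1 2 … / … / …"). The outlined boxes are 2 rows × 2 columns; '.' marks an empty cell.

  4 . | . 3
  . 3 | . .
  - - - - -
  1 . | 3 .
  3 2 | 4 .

Step 1. [r1c3∈{1,2}] 2 has one home in row 1: r1c3 ⇒ r1c3=2.
Step 2. [r2c3∈{1}] r2c3 has the single candidate 1 ⇒ r2c3=1.
Step 3. [r4c4∈{1}] only 1 remains possible at r4c4. So r4c4=1.
Step 4. [r2c1∈{2}] r2c1 has the single candidate 2, so r2c1=2.
Step 5. [r2c4∈{4}] r2c4's peers cover all but 4 ⇒ r2c4=4.
Step 6. [r1c2∈{1}] nothing but 1 survives at r1c2, so r1c2=1.
Step 7. [r3c4∈{2}] r3c4's peers cover all but 2. So r3c4=2.
Step 8. [r3c2∈{4}] only 4 remains possible at r3c2, so r3c2=4.

Answer: 4 1 2 3 / 2 3 1 4 / 1 4 3 2 / 3 2 4 1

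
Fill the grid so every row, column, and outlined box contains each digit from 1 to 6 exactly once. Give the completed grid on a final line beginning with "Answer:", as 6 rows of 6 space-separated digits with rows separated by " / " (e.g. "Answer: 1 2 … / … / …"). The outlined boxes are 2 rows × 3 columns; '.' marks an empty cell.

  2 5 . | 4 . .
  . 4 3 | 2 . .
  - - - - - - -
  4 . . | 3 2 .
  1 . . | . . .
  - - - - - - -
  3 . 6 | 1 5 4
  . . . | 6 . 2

Step 1. [r2c6∈{1,5,6}] in row 2, 5 fits only at r2c6 ⇒ r2c6=5.
Step 2. [r4c6∈{6}] r4c6 is down to just 6. So r4c6=6.
Step 3. [r1c3∈{1}] r1c3 has the single candidate 1 ⇒ r1c3=1.
Step 4. [r4c3∈{2,5}] r4c3 is the only open cell in col 3 admitting 2. So r4c3=2.
Step 5. [r1c5∈{3,6}] in row 1, 6 fits only at r1c5. So r1c5=6.
Step 6. [r6c1∈{5}] r6c1 is down to just 5. So r6c1=5.
Step 7. [r6c3∈{4}] nothing but 4 survives at r6c3 ⇒ r6c3=4.
Step 8. [r6c2∈{1}] r6c2 is down to just 1, so r6c2=1.
Step 9. [r1c6∈{3}] only 3 remains possible at r1c6. So r1c6=3.
Step 10. [r3c6∈{1}] r3c6 is down to just 1 ⇒ r3c6=1.
Step 11. [r6c5∈{3}] only 3 remains possible at r6c5 ⇒ r6c5=3.
Step 12. [r4c2∈{3}] nothing but 3 survives at r4c2 ⇒ r4c2=3.
Step 13. [r2c5∈{1}] nothing but 1 survives at r2c5. So r2c5=1.
Step 14. [r2c1∈{6}] r2c1 has the single candidate 6, so r2c1=6.
Step 15. [r3c3∈{5}] only 5 remains possible at r3c3 ⇒ r3c3=5.
Step 16. [r4c4∈{5}] nothing but 5 survives at r4c4 ⇒ r4c4=5.
Step 17. [r5c2∈{2}] r5c2's peers cover all but 2 ⇒ r5c2=2.
Step 18. [r3c2∈{6}] r3c2 has the single candidate 6. So r3c2=6.
Step 19. [r4c5∈{4}] r4c5 has the single candidate 4. So r4c5=4.

Answer: 2 5 1 4 6 3 / 6 4 3 2 1 5 / 4 6 5 3 2 1 / 1 3 2 5 4 6 / 3 2 6 1 5 4 / 5 1 4 6 3 2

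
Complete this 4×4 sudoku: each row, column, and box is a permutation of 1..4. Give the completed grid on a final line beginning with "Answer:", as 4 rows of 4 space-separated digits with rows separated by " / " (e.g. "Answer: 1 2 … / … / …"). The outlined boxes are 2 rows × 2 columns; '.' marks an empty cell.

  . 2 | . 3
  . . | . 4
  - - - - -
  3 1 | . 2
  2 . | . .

Step 1. [r1c3∈{1}] only 1 remains possible at r1c3, so r1c3=1.
Step 2. [r3c3∈{4}] r3c3 has the single candidate 4. So r3c3=4.
Step 3. [r2c1∈{1}] only 1 remains possible at r2c1, so r2c1=1.
Step 4. [r2c2∈{3}] r2c2 is down to just 3, so r2c2=3.
Step 5. [r2c3∈{2}] r2c3 is down to just 2 ⇒ r2c3=2.
Step 6. [r4c3∈{3}] r4c3 has the single candidate 3, so r4c3=3.
Step 7. [r1c1∈{4}] nothing but 4 survives at r1c1, so r1c1=4.
Step 8. [r4c2∈{4}] r4c2 has the single candidate 4, so r4c2=4.
Step 9. [r4c4∈{1}] r4c4 is down to just 1, so r4c4=1.

Answer: 4 2 1 3 / 1 3 2 4 / 3 1 4 2 / 2 4 3 1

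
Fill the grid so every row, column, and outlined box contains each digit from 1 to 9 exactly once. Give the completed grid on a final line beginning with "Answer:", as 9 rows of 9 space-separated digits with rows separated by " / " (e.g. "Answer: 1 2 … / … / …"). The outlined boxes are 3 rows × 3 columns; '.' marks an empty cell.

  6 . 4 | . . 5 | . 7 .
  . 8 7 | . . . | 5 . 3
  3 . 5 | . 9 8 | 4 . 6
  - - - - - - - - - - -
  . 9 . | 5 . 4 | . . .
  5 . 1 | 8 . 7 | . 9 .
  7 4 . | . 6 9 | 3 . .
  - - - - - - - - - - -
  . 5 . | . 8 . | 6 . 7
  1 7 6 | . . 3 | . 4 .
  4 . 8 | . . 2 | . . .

Step 1. [r5c7∈{2}] nothing but 2 survives at r5c7 ⇒ r5c7=2.
Step 2. [r8c9∈{2,5,8,9}] r8c9 is the only open cell in row 8 admitting 2. So r8c9=2.
Step 3. [r7c6∈{1}] nothing but 1 survives at r7c6, so r7c6=1.
Step 4. [r4c1∈{2,8}] 8 has one home in col 1: r4c1 ⇒ r4c1=8.
Step 5. [r4c9∈{1}] r4c9's peers cover all but 1 ⇒ r4c9=1.
Step 6. [r7c3∈{2,3,9}] 9 has one home in col 3: r7c3 ⇒ r7c3=9.
Step 7. [r6c4∈{1,2}] in row 6, 1 fits only at r6c4 ⇒ r6c4=1.
Step 8. [r4c5∈{2,3}] across box 5, 2 lands solely at r4c5. So r4c5=2.
Step 9. [r9c4∈{6,7,9}] 6 has one home in row 9: r9c4 ⇒ r9c4=6.
Step 10. [r6c8∈{5,8}] 8 has one home in col 8: r6c8, so r6c8=8.
Step 11. [r9c8∈{1,3,5}] in col 8, 5 fits only at r9c8, so r9c8=5.
Step 12. [r9c9∈{9}] only 9 remains possible at r9c9. So r9c9=9.
Step 13. [r5c5∈{3}] r5c5 is down to just 3, so r5c5=3.
Step 14. [r1c5∈{1}] nothing but 1 survives at r1c5. So r1c5=1.
Step 15. [r1c2∈{2}] r1c2 is down to just 2 ⇒ r1c2=2.
Step 16. [r2c8∈{1,2}] across row 2, 1 lands solely at r2c8. So r2c8=1.
Step 17. [r2c4∈{2,4}] r2c4 is the only open cell in row 2 admitting 2 ⇒ r2c4=2.
Step 18. [r1c7∈{8,9}] r1c7 is the only open cell in row 1 admitting 9, so r1c7=9.
Step 19. [r8c7∈{8}] r8c7 is down to just 8. So r8c7=8.
Step 20. [r8c5∈{5}] only 5 remains possible at r8c5. So r8c5=5.
Step 21. [r1c9∈{8}] only 8 remains possible at r1c9. So r1c9=8.
Step 22. [r4c7∈{7}] r4c7 is down to just 7. So r4c7=7.
Step 23. [r9c5∈{7}] only 7 remains possible at r9c5. So r9c5=7.
Step 24. [r6c3∈{2}] r6c3's peers cover all but 2 ⇒ r6c3=2.
Step 25. [r7c4∈{4}] r7c4 has the single candidate 4 ⇒ r7c4=4.
Step 26. [r4c3∈{3}] only 3 remains possible at r4c3. So r4c3=3.
Step 27. [r2c5∈{4}] r2c5's peers cover all but 4, so r2c5=4.
Step 28. [r4c8∈{6}] only 6 remains possible at r4c8, so r4c8=6.
Step 29. [r2c6∈{6}] nothing but 6 survives at r2c6, so r2c6=6.
Step 30. [r7c8∈{3}] nothing but 3 survives at r7c8. So r7c8=3.
Step 31. [r5c2∈{6}] nothing but 6 survives at r5c2 ⇒ r5c2=6.
Step 32. [r8c4∈{9}] nothing but 9 survives at r8c4. So r8c4=9.
Step 33. [r6c9∈{5}] r6c9's peers cover all but 5. So r6c9=5.
Step 34. [r7c1∈{2}] r7c1 is down to just 2, so r7c1=2.
Step 35. [r9c7∈{1}] r9c7's peers cover all but 1 ⇒ r9c7=1.
Step 36. [r9c2∈{3}] r9c2's peers cover all but 3. So r9c2=3.
Step 37. [r3c8∈{2}] nothing but 2 survives at r3c8, so r3c8=2.
Step 38. [r2c1∈{9}] only 9 remains possible at r2c1, so r2c1=9.
Step 39. [r1c4∈{3}] r1c4's peers cover all but 3 ⇒ r1c4=3.
Step 40. [r3c4∈{7}] r3c4's peers cover all but 7. So r3c4=7.
Step 41. [r3c2∈{1}] r3c2's peers cover all but 1, so r3c2=1.
Step 42. [r5c9∈{4}] r5c9 has the single candidate 4. So r5c9=4.

Answer: 6 2 4 3 1 5 9 7 8 / 9 8 7 2 4 6 5 1 3 / 3 1 5 7 9 8 4 2 6 / 8 9 3 5 2 4 7 6 1 / 5 6 1 8 3 7 2 9 4 / 7 4 2 1 6 9 3 8 5 / 2 5 9 4 8 1 6 3 7 / 1 7 6 9 5 3 8 4 2 / 4 3 8 6 7 2 1 5 9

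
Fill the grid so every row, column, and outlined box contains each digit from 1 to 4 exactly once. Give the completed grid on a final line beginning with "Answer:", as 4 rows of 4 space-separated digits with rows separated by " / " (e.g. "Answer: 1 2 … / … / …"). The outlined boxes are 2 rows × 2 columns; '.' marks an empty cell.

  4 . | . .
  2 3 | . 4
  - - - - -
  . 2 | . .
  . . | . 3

Step 1. [r2c3∈{1}] r2c3 has the single candidate 1 ⇒ r2c3=1.
Step 2. [r4c1∈{1}] r4c1 is down to just 1 ⇒ r4c1=1.
Step 3. [r4c3∈{2,4}] across row 4, 2 lands solely at r4c3, so r4c3=2.
Step 4. [r1c2∈{1}] r1c2 is down to just 1 ⇒ r1c2=1.
Step 5. [r1c4∈{2}] r1c4's peers cover all but 2, so r1c4=2.
Step 6. [r3c4∈{1}] nothing but 1 survives at r3c4, so r3c4=1.
Step 7. [r1c3∈{3}] r1c3 is down to just 3, so r1c3=3.
Step 8. [r3c1∈{3}] r3c1 is down to just 3 ⇒ r3c1=3.
Step 9. [r4c2∈{4}] only 4 remains possible at r4c2. So r4c2=4.
Step 10. [r3c3∈{4}] only 4 remains possible at r3c3. So r3c3=4.

Answer: 4 1 3 2 / 2 3 1 4 / 3 2 4 1 / 1 4 2 3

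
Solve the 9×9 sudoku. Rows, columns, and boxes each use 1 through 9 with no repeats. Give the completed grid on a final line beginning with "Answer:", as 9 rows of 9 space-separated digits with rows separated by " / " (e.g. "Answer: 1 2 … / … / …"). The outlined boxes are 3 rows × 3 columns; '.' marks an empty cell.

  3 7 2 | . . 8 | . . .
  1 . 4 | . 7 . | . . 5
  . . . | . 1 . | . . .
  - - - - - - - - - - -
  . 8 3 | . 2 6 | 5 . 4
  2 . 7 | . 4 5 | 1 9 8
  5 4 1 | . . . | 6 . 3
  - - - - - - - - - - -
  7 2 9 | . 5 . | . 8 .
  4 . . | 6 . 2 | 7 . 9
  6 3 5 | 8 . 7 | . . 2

Step 1. [r6c6∈{9}] r6c6 is down to just 9 ⇒ r6c6=9.
Step 2. [r2c6∈{3}] r2c6 has the single candidate 3, so r2c6=3.
Step 3. [r3c6∈{4}] r3c6 is down to just 4 ⇒ r3c6=4.
Step 4. [r3c3∈{6,8}] across col 3, 6 lands solely at r3c3, so r3c3=6.
Step 5. [r2c2∈{9}] r2c2 has the single candidate 9. So r2c2=9.
Step 6. [r9c8∈{1,4}] 1 has one home in row 9: r9c8 ⇒ r9c8=1.
Step 7. [r4c8∈{7}] r4c8 is down to just 7. So r4c8=7.
Step 8. [r1c5∈{6,9}] across col 5, 6 lands solely at r1c5. So r1c5=6.
Step 9. [r2c4∈{2}] only 2 remains possible at r2c4, so r2c4=2.
Step 10. [r3c7∈{2,3,8,9}] in col 7, 2 fits only at r3c7 ⇒ r3c7=2.
Step 11. [r7c7∈{3,4}] in col 7, 3 fits only at r7c7 ⇒ r7c7=3.
Step 12. [r1c7∈{4,9}] across col 7, 9 lands solely at r1c7, so r1c7=9.
Step 13. [r7c4∈{1,4}] r7c4 is the only open cell in row 7 admitting 4, so r7c4=4.
Step 14. [r3c4∈{5,9}] in row 3, 9 fits only at r3c4, so r3c4=9.
Step 15. [r6c5∈{8}] r6c5 is down to just 8 ⇒ r6c5=8.
Step 16. [r1c4∈{5}] r1c4 is down to just 5 ⇒ r1c4=5.
Step 17. [r6c8∈{2}] r6c8 is down to just 2, so r6c8=2.
Step 18. [r3c9∈{7}] r3c9 is down to just 7. So r3c9=7.
Step 19. [r9c5∈{9}] nothing but 9 survives at r9c5 ⇒ r9c5=9.
Step 20. [r9c7∈{4}] r9c7 is down to just 4, so r9c7=4.
Step 21. [r3c2∈{5}] r3c2 is down to just 5. So r3c2=5.
Step 22. [r1c8∈{4}] nothing but 4 survives at r1c8, so r1c8=4.
Step 23. [r7c6∈{1}] r7c6's peers cover all but 1 ⇒ r7c6=1.
Step 24. [r4c4∈{1}] r4c4 is down to just 1. So r4c4=1.
Step 25. [r5c2∈{6}] r5c2 has the single candidate 6, so r5c2=6.
Step 26. [r2c7∈{8}] r2c7 is down to just 8. So r2c7=8.
Step 27. [r8c5∈{3}] only 3 remains possible at r8c5. So r8c5=3.
Step 28. [r8c8∈{5}] r8c8's peers cover all but 5 ⇒ r8c8=5.
Step 29. [r1c9∈{1}] only 1 remains possible at r1c9. So r1c9=1.
Step 30. [r8c3∈{8}] r8c3's peers cover all but 8 ⇒ r8c3=8.
Step 31. [r4c1∈{9}] only 9 remains possible at r4c1. So r4c1=9.
Step 32. [r6c4∈{7}] nothing but 7 survives at r6c4, so r6c4=7.
Step 33. [r3c1∈{8}] r3c1 has the single candidate 8 ⇒ r3c1=8.
Step 34. [r7c9∈{6}] r7c9 is down to just 6. So r7c9=6.
Step 35. [r3c8∈{3}] only 3 remains possible at r3c8. So r3c8=3.
Step 36. [r2c8∈{6}] r2c8's peers cover all but 6. So r2c8=6.
Step 37. [r5c4∈{3}] r5c4 has the single candidate 3 ⇒ r5c4=3.
Step 38. [r8c2∈{1}] nothing but 1 survives at r8c2. So r8c2=1.

Answer: 3 7 2 5 6 8 9 4 1 / 1 9 4 2 7 3 8 6 5 / 8 5 6 9 1 4 2 3 7 / 9 8 3 1 2 6 5 7 4 / 2 6 7 3 4 5 1 9 8 / 5 4 1 7 8 9 6 2 3 / 7 2 9 4 5 1 3 8 6 / 4 1 8 6 3 2 7 5 9 / 6 3 5 8 9 7 4 1 2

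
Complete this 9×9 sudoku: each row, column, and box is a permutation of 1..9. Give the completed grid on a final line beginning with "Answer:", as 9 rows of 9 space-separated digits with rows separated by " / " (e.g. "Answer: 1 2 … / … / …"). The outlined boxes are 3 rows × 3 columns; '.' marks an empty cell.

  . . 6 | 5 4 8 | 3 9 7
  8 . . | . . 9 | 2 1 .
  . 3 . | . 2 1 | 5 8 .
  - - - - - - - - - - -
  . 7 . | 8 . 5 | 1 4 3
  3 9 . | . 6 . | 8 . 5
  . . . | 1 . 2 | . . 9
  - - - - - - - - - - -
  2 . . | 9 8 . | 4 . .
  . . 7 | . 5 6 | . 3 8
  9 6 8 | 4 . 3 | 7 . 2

Step 1. [r5c4∈{7}] nothing but 7 survives at r5c4 ⇒ r5c4=7.
Step 2. [r6c1∈{4,5,6}] col 1 places 5 nowhere but r6c1 ⇒ r6c1=5.
Step 3. [r6c3∈{4}] r6c3's peers cover all but 4. So r6c3=4.
Step 4. [r7c9∈{1,6}] col 9 places 1 nowhere but r7c9 ⇒ r7c9=1.
Step 5. [r7c2∈{5}] only 5 remains possible at r7c2, so r7c2=5.
Step 6. [r2c2∈{4}] r2c2's peers cover all but 4. So r2c2=4.
Step 7. [r2c9∈{6}] only 6 remains possible at r2c9, so r2c9=6.
Step 8. [r8c2∈{1}] r8c2 has the single candidate 1. So r8c2=1.
Step 9. [r2c5∈{3,7}] across row 2, 7 lands solely at r2c5, so r2c5=7.
Step 10. [r7c8∈{6}] r7c8 has the single candidate 6. So r7c8=6.
Step 11. [r4c3∈{2}] only 2 remains possible at r4c3. So r4c3=2.
Step 12. [r6c8∈{7}] only 7 remains possible at r6c8, so r6c8=7.
Step 13. [r2c3∈{5}] r2c3 is down to just 5. So r2c3=5.
Step 14. [r9c8∈{5}] nothing but 5 survives at r9c8, so r9c8=5.
Step 15. [r4c1∈{6}] r4c1 has the single candidate 6, so r4c1=6.
Step 16. [r8c1∈{4}] nothing but 4 survives at r8c1. So r8c1=4.
Step 17. [r3c4∈{6}] nothing but 6 survives at r3c4 ⇒ r3c4=6.
Step 18. [r6c5∈{3}] nothing but 3 survives at r6c5 ⇒ r6c5=3.
Step 19. [r9c5∈{1}] r9c5 has the single candidate 1, so r9c5=1.
Step 20. [r1c2∈{2}] r1c2's peers cover all but 2 ⇒ r1c2=2.
Step 21. [r6c2∈{8}] nothing but 8 survives at r6c2 ⇒ r6c2=8.
Step 22. [r2c4∈{3}] r2c4 has the single candidate 3. So r2c4=3.
Step 23. [r6c7∈{6}] only 6 remains possible at r6c7, so r6c7=6.
Step 24. [r7c3∈{3}] r7c3 has the single candidate 3. So r7c3=3.
Step 25. [r5c8∈{2}] nothing but 2 survives at r5c8 ⇒ r5c8=2.
Step 26. [r5c6∈{4}] r5c6 is down to just 4, so r5c6=4.
Step 27. [r7c6∈{7}] nothing but 7 survives at r7c6, so r7c6=7.
Step 28. [r8c7∈{9}] r8c7 is down to just 9, so r8c7=9.
Step 29. [r3c9∈{4}] nothing but 4 survives at r3c9 ⇒ r3c9=4.
Step 30. [r3c1∈{7}] r3c1 has the single candidate 7. So r3c1=7.
Step 31. [r5c3∈{1}] r5c3 is down to just 1, so r5c3=1.
Step 32. [r8c4∈{2}] only 2 remains possible at r8c4. So r8c4=2.
Step 33. [r1c1∈{1}] r1c1's peers cover all but 1. So r1c1=1.
Step 34. [r4c5∈{9}] r4c5 has the single candidate 9 ⇒ r4c5=9.
Step 35. [r3c3∈{9}] nothing but 9 survives at r3c3, so r3c3=9.

Answer: 1 2 6 5 4 8 3 9 7 / 8 4 5 3 7 9 2 1 6 / 7 3 9 6 2 1 5 8 4 / 6 7 2 8 9 5 1 4 3 / 3 9 1 7 6 4 8 2 5 / 5 8 4 1 3 2 6 7 9 / 2 5 3 9 8 7 4 6 1 / 4 1 7 2 5 6 9 3 8 / 9 6 8 4 1 3 7 5 2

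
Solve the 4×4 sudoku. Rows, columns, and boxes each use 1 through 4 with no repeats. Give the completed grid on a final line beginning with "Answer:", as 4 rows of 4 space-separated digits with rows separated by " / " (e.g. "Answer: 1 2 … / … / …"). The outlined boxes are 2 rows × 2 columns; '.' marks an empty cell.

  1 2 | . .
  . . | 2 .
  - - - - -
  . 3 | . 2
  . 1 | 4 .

Step 1. [r2c2∈{4}] only 4 remains possible at r2c2, so r2c2=4.
Step 2. [r1c3∈{3}] r1c3 is down to just 3, so r1c3=3.
Step 3. [r4c4∈{3}] r4c4 is down to just 3, so r4c4=3.
Step 4. [r2c1∈{3}] only 3 remains possible at r2c1, so r2c1=3.
Step 5. [r3c1∈{4}] r3c1's peers cover all but 4 ⇒ r3c1=4.
Step 6. [r2c4∈{1}] r2c4 has the single candidate 1, so r2c4=1.
Step 7. [r4c1∈{2}] only 2 remains possible at r4c1, so r4c1=2.
Step 8. [r1c4∈{4}] r1c4 is down to just 4 ⇒ r1c4=4.
Step 9. [r3c3∈{1}] r3c3's peers cover all but 1. So r3c3=1.

Answer: 1 2 3 4 / 3 4 2 1 / 4 3 1 2 / 2 1 4 3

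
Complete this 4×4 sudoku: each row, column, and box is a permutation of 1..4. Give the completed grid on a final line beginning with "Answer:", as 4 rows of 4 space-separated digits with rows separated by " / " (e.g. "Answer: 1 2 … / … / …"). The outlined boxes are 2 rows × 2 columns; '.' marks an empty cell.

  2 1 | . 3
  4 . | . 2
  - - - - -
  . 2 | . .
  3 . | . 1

Step 1. [r3c4∈{4}] only 4 remains possible at r3c4. So r3c4=4.
Step 2. [r3c3∈{3}] r3c3's peers cover all but 3, so r3c3=3.
Step 3. [r1c3∈{4}] only 4 remains possible at r1c3. So r1c3=4.
Step 4. [r3c1∈{1}] only 1 remains possible at r3c1, so r3c1=1.
Step 5. [r2c3∈{1}] r2c3 has the single candidate 1 ⇒ r2c3=1.
Step 6. [r4c3∈{2}] r4c3 is down to just 2. So r4c3=2.
Step 7. [r4c2∈{4}] r4c2 has the single candidate 4. So r4c2=4.
Step 8. [r2c2∈{3}] r2c2 is down to just 3. So r2c2=3.

Answer: 2 1 4 3 / 4 3 1 2 / 1 2 3 4 / 3 4 2 1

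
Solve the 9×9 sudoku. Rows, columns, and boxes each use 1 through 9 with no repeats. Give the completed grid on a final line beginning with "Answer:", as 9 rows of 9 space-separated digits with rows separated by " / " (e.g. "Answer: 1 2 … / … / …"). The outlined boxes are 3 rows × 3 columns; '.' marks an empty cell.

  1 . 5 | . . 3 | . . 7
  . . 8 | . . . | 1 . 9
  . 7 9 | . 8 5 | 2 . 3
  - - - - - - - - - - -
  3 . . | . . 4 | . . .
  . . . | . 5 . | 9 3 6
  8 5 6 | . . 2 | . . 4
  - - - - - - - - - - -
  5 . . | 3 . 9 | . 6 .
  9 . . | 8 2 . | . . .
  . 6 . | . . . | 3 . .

Step 1. [r6c7∈{7}] r6c7 has the single candidate 7, so r6c7=7.
Step 2. [r3c8∈{4}] r3c8's peers cover all but 4, so r3c8=4.
Step 3. [r6c8∈{1}] r6c8 has the single candidate 1 ⇒ r6c8=1.
Step 4. [r7c2∈{1,2,4,8}] 8 has one home in col 2: r7c2. So r7c2=8.
Step 5. [r9c4∈{1,4,5,7}] 5 has one home in col 4: r9c4 ⇒ r9c4=5.
Step 6. [r6c4∈{9}] r6c4 is down to just 9 ⇒ r6c4=9.
Step 7. [r8c3∈{1,3,4,7}] col 3 places 3 nowhere but r8c3. So r8c3=3.
Step 8. [r3c4∈{1,6}] 1 has one home in row 3: r3c4 ⇒ r3c4=1.
Step 9. [r5c4∈{7}] nothing but 7 survives at r5c4, so r5c4=7.
Step 10. [r9c1∈{2,4,7}] col 1 places 7 nowhere but r9c1, so r9c1=7.
Step 11. [r9c6∈{1}] r9c6's peers cover all but 1 ⇒ r9c6=1.
Step 12. [r9c5∈{4}] r9c5 has the single candidate 4. So r9c5=4.
Step 13. [r9c3∈{2}] r9c3's peers cover all but 2 ⇒ r9c3=2.
Step 14. [r4c8∈{2,5,8}] col 8 places 2 nowhere but r4c8. So r4c8=2.
Step 15. [r1c7∈{6,8}] in col 7, 6 fits only at r1c7 ⇒ r1c7=6.
Step 16. [r4c5∈{1,6}] in col 5, 1 fits only at r4c5 ⇒ r4c5=1.
Step 17. [r2c5∈{6,7}] across col 5, 6 lands solely at r2c5 ⇒ r2c5=6.
Step 18. [r4c7∈{5,8}] 8 has one home in col 7: r4c7. So r4c7=8.
Step 19. [r8c7∈{4,5}] col 7 places 5 nowhere but r8c7, so r8c7=5.
Step 20. [r8c2∈{1,4}] 4 has one home in row 8: r8c2, so r8c2=4.
Step 21. [r1c2∈{2}] r1c2 is down to just 2, so r1c2=2.
Step 22. [r7c3∈{1}] only 1 remains possible at r7c3. So r7c3=1.
Step 23. [r2c1∈{4}] r2c1 is down to just 4, so r2c1=4.
Step 24. [r8c6∈{6,7}] 6 has one home in row 8: r8c6 ⇒ r8c6=6.
Step 25. [r9c9∈{8}] r9c9's peers cover all but 8. So r9c9=8.
Step 26. [r5c2∈{1}] nothing but 1 survives at r5c2. So r5c2=1.
Step 27. [r5c6∈{8}] nothing but 8 survives at r5c6. So r5c6=8.
Step 28. [r4c3∈{7}] r4c3's peers cover all but 7, so r4c3=7.
Step 29. [r7c9∈{2}] nothing but 2 survives at r7c9. So r7c9=2.
Step 30. [r2c2∈{3}] only 3 remains possible at r2c2. So r2c2=3.
Step 31. [r7c7∈{4}] r7c7 has the single candidate 4. So r7c7=4.
Step 32. [r4c9∈{5}] nothing but 5 survives at r4c9, so r4c9=5.
Step 33. [r5c1∈{2}] r5c1's peers cover all but 2 ⇒ r5c1=2.
Step 34. [r1c5∈{9}] r1c5 is down to just 9, so r1c5=9.
Step 35. [r9c8∈{9}] r9c8 is down to just 9, so r9c8=9.
Step 36. [r2c8∈{5}] r2c8's peers cover all but 5, so r2c8=5.
Step 37. [r2c6∈{7}] r2c6's peers cover all but 7 ⇒ r2c6=7.
Step 38. [r4c4∈{6}] only 6 remains possible at r4c4. So r4c4=6.
Step 39. [r7c5∈{7}] only 7 remains possible at r7c5, so r7c5=7.
Step 40. [r3c1∈{6}] r3c1 has the single candidate 6, so r3c1=6.
Step 41. [r4c2∈{9}] r4c2 has the single candidate 9. So r4c2=9.
Step 42. [r1c8∈{8}] only 8 remains possible at r1c8 ⇒ r1c8=8.
Step 43. [r8c8∈{7}] r8c8 has the single candidate 7, so r8c8=7.
Step 44. [r8c9∈{1}] r8c9 is down to just 1 ⇒ r8c9=1.
Step 45. [r5c3∈{4}] r5c3 is down to just 4 ⇒ r5c3=4.
Step 46. [r1c4∈{4}] r1c4 has the single candidate 4, so r1c4=4.
Step 47. [r6c5∈{3}] r6c5 is down to just 3, so r6c5=3.
Step 48. [r2c4∈{2}] only 2 remains possible at r2c4. So r2c4=2.

Answer: 1 2 5 4 9 3 6 8 7 / 4 3 8 2 6 7 1 5 9 / 6 7 9 1 8 5 2 4 3 / 3 9 7 6 1 4 8 2 5 / 2 1 4 7 5 8 9 3 6 / 8 5 6 9 3 2 7 1 4 / 5 8 1 3 7 9 4 6 2 / 9 4 3 8 2 6 5 7 1 / 7 6 2 5 4 1 3 9 8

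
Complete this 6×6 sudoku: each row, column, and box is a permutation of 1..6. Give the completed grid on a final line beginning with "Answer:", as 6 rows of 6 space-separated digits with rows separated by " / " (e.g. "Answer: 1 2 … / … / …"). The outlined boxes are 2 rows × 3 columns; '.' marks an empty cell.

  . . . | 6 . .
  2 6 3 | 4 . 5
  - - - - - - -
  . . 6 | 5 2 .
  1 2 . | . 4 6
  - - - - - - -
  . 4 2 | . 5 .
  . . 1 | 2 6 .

Step 1. [r3c6∈{1,3}] 1 has one home in row 3: r3c6, so r3c6=1.
Step 2. [r5c6∈{3}] nothing but 3 survives at r5c6. So r5c6=3.
Step 3. [r3c2∈{3}] only 3 remains possible at r3c2, so r3c2=3.
Step 4. [r6c2∈{5}] r6c2 is down to just 5. So r6c2=5.
Step 5. [r1c1∈{4,5}] across col 1, 5 lands solely at r1c1, so r1c1=5.
Step 6. [r1c5∈{1,3}] across row 1, 3 lands solely at r1c5, so r1c5=3.
Step 7. [r1c3∈{4}] r1c3's peers cover all but 4, so r1c3=4.
Step 8. [r6c6∈{4}] r6c6 is down to just 4. So r6c6=4.
Step 9. [r6c1∈{3}] r6c1 is down to just 3, so r6c1=3.
Step 10. [r4c4∈{3}] only 3 remains possible at r4c4 ⇒ r4c4=3.
Step 11. [r5c1∈{6}] r5c1's peers cover all but 6, so r5c1=6.
Step 12. [r1c2∈{1}] r1c2's peers cover all but 1. So r1c2=1.
Step 13. [r1c6∈{2}] r1c6 is down to just 2 ⇒ r1c6=2.
Step 14. [r5c4∈{1}] r5c4 is down to just 1. So r5c4=1.
Step 15. [r2c5∈{1}] only 1 remains possible at r2c5. So r2c5=1.
Step 16. [r4c3∈{5}] r4c3 has the single candidate 5 ⇒ r4c3=5.
Step 17. [r3c1∈{4}] r3c1 is down to just 4. So r3c1=4.

Answer: 5 1 4 6 3 2 / 2 6 3 4 1 5 / 4 3 6 5 2 1 / 1 2 5 3 4 6 / 6 4 2 1 5 3 / 3 5 1 2 6 4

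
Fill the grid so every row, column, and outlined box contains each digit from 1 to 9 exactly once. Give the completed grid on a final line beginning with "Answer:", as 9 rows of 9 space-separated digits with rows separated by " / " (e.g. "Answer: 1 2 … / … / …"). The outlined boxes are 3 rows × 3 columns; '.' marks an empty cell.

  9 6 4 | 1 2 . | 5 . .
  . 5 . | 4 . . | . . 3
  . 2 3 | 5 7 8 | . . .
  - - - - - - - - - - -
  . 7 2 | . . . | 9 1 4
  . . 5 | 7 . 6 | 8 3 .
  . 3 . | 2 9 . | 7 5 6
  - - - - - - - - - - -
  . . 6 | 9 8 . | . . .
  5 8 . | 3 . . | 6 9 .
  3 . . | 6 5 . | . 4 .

Step 1. [r7c1∈{1,2,4,7}] 2 has one home in col 1: r7c1. So r7c1=2.
Step 2. [r3c1∈{1}] r3c1 has the single candidate 1, so r3c1=1.
Step 3. [r7c8∈{7}] nothing but 7 survives at r7c8. So r7c8=7.
Step 4. [r7c2∈{1,4}] r7c2 is the only open cell in box 7 admitting 4, so r7c2=4.
Step 5. [r7c6∈{1}] r7c6 has the single candidate 1 ⇒ r7c6=1.
Step 6. [r6c3∈{1,8}] r6c3 is the only open cell in row 6 admitting 1. So r6c3=1.
Step 7. [r9c2∈{1,9}] 1 has one home in col 2: r9c2 ⇒ r9c2=1.
Step 8. [r9c7∈{2}] r9c7's peers cover all but 2. So r9c7=2.
Step 9. [r2c3∈{7,8}] r2c3 is the only open cell in col 3 admitting 8, so r2c3=8.
Step 10. [r6c6∈{4}] r6c6's peers cover all but 4 ⇒ r6c6=4.
Step 11. [r8c3∈{7}] r8c3's peers cover all but 7, so r8c3=7.
Step 12. [r6c1∈{8}] r6c1's peers cover all but 8, so r6c1=8.
Step 13. [r4c6∈{3,5}] row 4 places 5 nowhere but r4c6, so r4c6=5.
Step 14. [r1c8∈{8}] nothing but 8 survives at r1c8, so r1c8=8.
Step 15. [r2c8∈{2,6}] in row 2, 2 fits only at r2c8, so r2c8=2.
Step 16. [r2c1∈{7}] only 7 remains possible at r2c1. So r2c1=7.
Step 17. [r5c9∈{2}] nothing but 2 survives at r5c9. So r5c9=2.
Step 18. [r5c1∈{4}] only 4 remains possible at r5c1 ⇒ r5c1=4.
Step 19. [r9c3∈{9}] r9c3 has the single candidate 9. So r9c3=9.
Step 20. [r4c4∈{8}] only 8 remains possible at r4c4, so r4c4=8.
Step 21. [r4c5∈{3}] r4c5 is down to just 3, so r4c5=3.
Step 22. [r8c5∈{4}] only 4 remains possible at r8c5. So r8c5=4.
Step 23. [r7c7∈{3}] r7c7 is down to just 3 ⇒ r7c7=3.
Step 24. [r2c5∈{6}] r2c5 is down to just 6. So r2c5=6.
Step 25. [r9c6∈{7}] r9c6's peers cover all but 7 ⇒ r9c6=7.
Step 26. [r3c9∈{9}] r3c9's peers cover all but 9, so r3c9=9.
Step 27. [r3c8∈{6}] r3c8 has the single candidate 6 ⇒ r3c8=6.
Step 28. [r5c5∈{1}] r5c5 is down to just 1 ⇒ r5c5=1.
Step 29. [r4c1∈{6}] r4c1's peers cover all but 6 ⇒ r4c1=6.
Step 30. [r7c9∈{5}] only 5 remains possible at r7c9. So r7c9=5.
Step 31. [r2c7∈{1}] r2c7's peers cover all but 1 ⇒ r2c7=1.
Step 32. [r1c9∈{7}] r1c9 has the single candidate 7 ⇒ r1c9=7.
Step 33. [r8c6∈{2}] r8c6 has the single candidate 2, so r8c6=2.
Step 34. [r3c7∈{4}] r3c7's peers cover all but 4. So r3c7=4.
Step 35. [r2c6∈{9}] r2c6 is down to just 9, so r2c6=9.
Step 36. [r9c9∈{8}] r9c9 is down to just 8, so r9c9=8.
Step 37. [r1c6∈{3}] nothing but 3 survives at r1c6. So r1c6=3.
Step 38. [r5c2∈{9}] nothing but 9 survives at r5c2. So r5c2=9.
Step 39. [r8c9∈{1}] r8c9's peers cover all but 1 ⇒ r8c9=1.

Answer: 9 6 4 1 2 3 5 8 7 / 7 5 8 4 6 9 1 2 3 / 1 2 3 5 7 8 4 6 9 / 6 7 2 8 3 5 9 1 4 / 4 9 5 7 1 6 8 3 2 / 8 3 1 2 9 4 7 5 6 / 2 4 6 9 8 1 3 7 5 / 5 8 7 3 4 2 6 9 1 / 3 1 9 6 5 7 2 4 8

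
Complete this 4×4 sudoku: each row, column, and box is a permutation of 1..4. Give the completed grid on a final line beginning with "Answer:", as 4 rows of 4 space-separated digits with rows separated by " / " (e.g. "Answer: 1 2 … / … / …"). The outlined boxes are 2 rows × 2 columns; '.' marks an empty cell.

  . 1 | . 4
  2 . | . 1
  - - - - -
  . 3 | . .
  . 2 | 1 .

Step 1. [r1c3∈{2,3}] 2 has one home in row 1: r1c3 ⇒ r1c3=2.
Step 2. [r4c1∈{4}] r4c1's peers cover all but 4 ⇒ r4c1=4.
Step 3. [r1c1∈{3}] r1c1 has the single candidate 3, so r1c1=3.
Step 4. [r2c3∈{3}] r2c3 has the single candidate 3 ⇒ r2c3=3.
Step 5. [r2c2∈{4}] r2c2 has the single candidate 4, so r2c2=4.
Step 6. [r4c4∈{3}] r4c4 has the single candidate 3. So r4c4=3.
Step 7. [r3c4∈{2}] r3c4's peers cover all but 2 ⇒ r3c4=2.
Step 8. [r3c1∈{1}] r3c1's peers cover all but 1, so r3c1=1.
Step 9. [r3c3∈{4}] nothing but 4 survives at r3c3. So r3c3=4.

Answer: 3 1 2 4 / 2 4 3 1 / 1 3 4 2 / 4 2 1 3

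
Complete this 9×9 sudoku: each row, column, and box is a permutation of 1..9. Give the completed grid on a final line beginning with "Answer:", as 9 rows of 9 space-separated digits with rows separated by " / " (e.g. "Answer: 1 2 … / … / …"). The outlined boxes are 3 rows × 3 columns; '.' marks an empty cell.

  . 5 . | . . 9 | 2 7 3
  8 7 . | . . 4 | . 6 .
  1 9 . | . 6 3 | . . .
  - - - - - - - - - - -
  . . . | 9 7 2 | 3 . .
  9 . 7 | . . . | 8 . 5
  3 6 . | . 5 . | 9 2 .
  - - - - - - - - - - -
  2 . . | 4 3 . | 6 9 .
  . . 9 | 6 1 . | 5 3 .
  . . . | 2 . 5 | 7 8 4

Step 1. [r6c3∈{1,4,8}] across row 6, 4 lands solely at r6c3, so r6c3=4.
Step 2. [r7c9∈{1}] r7c9 is down to just 1, so r7c9=1.
Step 3. [r1c4∈{1,8}] in row 1, 1 fits only at r1c4, so r1c4=1.
Step 4. [r7c2∈{8}] nothing but 8 survives at r7c2, so r7c2=8.
Step 5. [r4c2∈{1}] r4c2 has the single candidate 1. So r4c2=1.
Step 6. [r9c3∈{1,3,6}] 1 has one home in row 9: r9c3 ⇒ r9c3=1.
Step 7. [r8c1∈{4,7}] col 1 places 7 nowhere but r8c1 ⇒ r8c1=7.
Step 8. [r3c8∈{4,5}] across col 8, 5 lands solely at r3c8. So r3c8=5.
Step 9. [r6c4∈{8}] r6c4 has the single candidate 8. So r6c4=8.
Step 10. [r5c8∈{1,4}] r5c8 is the only open cell in col 8 admitting 1 ⇒ r5c8=1.
Step 11. [r1c3∈{6}] r1c3 has the single candidate 6 ⇒ r1c3=6.
Step 12. [r4c3∈{5,8}] r4c3 is the only open cell in row 4 admitting 8 ⇒ r4c3=8.
Step 13. [r2c5∈{2}] only 2 remains possible at r2c5 ⇒ r2c5=2.
Step 14. [r5c5∈{4}] r5c5's peers cover all but 4 ⇒ r5c5=4.
Step 15. [r5c4∈{3}] r5c4 is down to just 3 ⇒ r5c4=3.
Step 16. [r2c9∈{9}] only 9 remains possible at r2c9. So r2c9=9.
Step 17. [r2c3∈{3}] r2c3 has the single candidate 3, so r2c3=3.
Step 18. [r8c6∈{8}] r8c6 is down to just 8 ⇒ r8c6=8.
Step 19. [r5c6∈{6}] only 6 remains possible at r5c6, so r5c6=6.
Step 20. [r8c2∈{4}] nothing but 4 survives at r8c2, so r8c2=4.
Step 21. [r3c9∈{8}] r3c9 has the single candidate 8, so r3c9=8.
Step 22. [r1c1∈{4}] only 4 remains possible at r1c1 ⇒ r1c1=4.
Step 23. [r9c5∈{9}] only 9 remains possible at r9c5, so r9c5=9.
Step 24. [r3c4∈{7}] r3c4 has the single candidate 7. So r3c4=7.
Step 25. [r4c1∈{5}] r4c1 has the single candidate 5. So r4c1=5.
Step 26. [r1c5∈{8}] nothing but 8 survives at r1c5 ⇒ r1c5=8.
Step 27. [r9c1∈{6}] r9c1 is down to just 6, so r9c1=6.
Step 28. [r8c9∈{2}] nothing but 2 survives at r8c9. So r8c9=2.
Step 29. [r7c6∈{7}] r7c6's peers cover all but 7, so r7c6=7.
Step 30. [r3c3∈{2}] r3c3 has the single candidate 2 ⇒ r3c3=2.
Step 31. [r7c3∈{5}] r7c3's peers cover all but 5 ⇒ r7c3=5.
Step 32. [r4c9∈{6}] only 6 remains possible at r4c9 ⇒ r4c9=6.
Step 33. [r2c7∈{1}] only 1 remains possible at r2c7, so r2c7=1.
Step 34. [r6c6∈{1}] only 1 remains possible at r6c6, so r6c6=1.
Step 35. [r6c9∈{7}] nothing but 7 survives at r6c9. So r6c9=7.
Step 36. [r3c7∈{4}] only 4 remains possible at r3c7 ⇒ r3c7=4.
Step 37. [r2c4∈{5}] r2c4 is down to just 5, so r2c4=5.
Step 38. [r9c2∈{3}] nothing but 3 survives at r9c2. So r9c2=3.
Step 39. [r5c2∈{2}] r5c2 has the single candidate 2. So r5c2=2.
Step 40. [r4c8∈{4}] r4c8 has the single candidate 4. So r4c8=4.

Answer: 4 5 6 1 8 9 2 7 3 / 8 7 3 5 2 4 1 6 9 / 1 9 2 7 6 3 4 5 8 / 5 1 8 9 7 2 3 4 6 / 9 2 7 3 4 6 8 1 5 / 3 6 4 8 5 1 9 2 7 / 2 8 5 4 3 7 6 9 1 / 7 4 9 6 1 8 5 3 2 / 6 3 1 2 9 5 7 8 4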